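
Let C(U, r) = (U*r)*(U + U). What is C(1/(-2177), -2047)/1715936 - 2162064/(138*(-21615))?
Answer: 1465228113694738553/2021487331795987440 ≈ 0.72483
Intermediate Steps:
C(U, r) = 2*r*U² (C(U, r) = (U*r)*(2*U) = 2*r*U²)
C(1/(-2177), -2047)/1715936 - 2162064/(138*(-21615)) = (2*(-2047)*(1/(-2177))²)/1715936 - 2162064/(138*(-21615)) = (2*(-2047)*(-1/2177)²)*(1/1715936) - 2162064/(-2982870) = (2*(-2047)*(1/4739329))*(1/1715936) - 2162064*(-1/2982870) = -4094/4739329*1/1715936 + 360344/497145 = -2047/4066192623472 + 360344/497145 = 1465228113694738553/2021487331795987440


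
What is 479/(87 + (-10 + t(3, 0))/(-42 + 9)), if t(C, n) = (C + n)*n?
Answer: 15807/2881 ≈ 5.4866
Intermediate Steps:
t(C, n) = n*(C + n)
479/(87 + (-10 + t(3, 0))/(-42 + 9)) = 479/(87 + (-10 + 0*(3 + 0))/(-42 + 9)) = 479/(87 + (-10 + 0*3)/(-33)) = 479/(87 + (-10 + 0)*(-1/33)) = 479/(87 - 10*(-1/33)) = 479/(87 + 10/33) = 479/(2881/33) = (33/2881)*479 = 15807/2881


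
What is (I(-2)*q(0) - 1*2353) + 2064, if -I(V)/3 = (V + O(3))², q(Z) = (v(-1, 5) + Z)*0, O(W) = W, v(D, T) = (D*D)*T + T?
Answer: -289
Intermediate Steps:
v(D, T) = T + T*D² (v(D, T) = D²*T + T = T*D² + T = T + T*D²)
q(Z) = 0 (q(Z) = (5*(1 + (-1)²) + Z)*0 = (5*(1 + 1) + Z)*0 = (5*2 + Z)*0 = (10 + Z)*0 = 0)
I(V) = -3*(3 + V)² (I(V) = -3*(V + 3)² = -3*(3 + V)²)
(I(-2)*q(0) - 1*2353) + 2064 = (-3*(3 - 2)²*0 - 1*2353) + 2064 = (-3*1²*0 - 2353) + 2064 = (-3*1*0 - 2353) + 2064 = (-3*0 - 2353) + 2064 = (0 - 2353) + 2064 = -2353 + 2064 = -289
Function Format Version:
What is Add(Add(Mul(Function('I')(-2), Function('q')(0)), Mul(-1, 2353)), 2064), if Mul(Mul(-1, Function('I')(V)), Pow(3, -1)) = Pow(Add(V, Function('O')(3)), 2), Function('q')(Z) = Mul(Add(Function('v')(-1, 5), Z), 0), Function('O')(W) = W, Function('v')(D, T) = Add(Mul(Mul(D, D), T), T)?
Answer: -289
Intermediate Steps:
Function('v')(D, T) = Add(T, Mul(T, Pow(D, 2))) (Function('v')(D, T) = Add(Mul(Pow(D, 2), T), T) = Add(Mul(T, Pow(D, 2)), T) = Add(T, Mul(T, Pow(D, 2))))
Function('q')(Z) = 0 (Function('q')(Z) = Mul(Add(Mul(5, Add(1, Pow(-1, 2))), Z), 0) = Mul(Add(Mul(5, Add(1, 1)), Z), 0) = Mul(Add(Mul(5, 2), Z), 0) = Mul(Add(10, Z), 0) = 0)
Function('I')(V) = Mul(-3, Pow(Add(3, V), 2)) (Function('I')(V) = Mul(-3, Pow(Add(V, 3), 2)) = Mul(-3, Pow(Add(3, V), 2)))
Add(Add(Mul(Function('I')(-2), Function('q')(0)), Mul(-1, 2353)), 2064) = Add(Add(Mul(Mul(-3, Pow(Add(3, -2), 2)), 0), Mul(-1, 2353)), 2064) = Add(Add(Mul(Mul(-3, Pow(1, 2)), 0), -2353), 2064) = Add(Add(Mul(Mul(-3, 1), 0), -2353), 2064) = Add(Add(Mul(-3, 0), -2353), 2064) = Add(Add(0, -2353), 2064) = Add(-2353, 2064) = -289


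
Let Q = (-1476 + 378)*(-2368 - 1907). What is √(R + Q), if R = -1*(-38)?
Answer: 2*√1173497 ≈ 2166.6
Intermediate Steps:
Q = 4693950 (Q = -1098*(-4275) = 4693950)
R = 38
√(R + Q) = √(38 + 4693950) = √4693988 = 2*√1173497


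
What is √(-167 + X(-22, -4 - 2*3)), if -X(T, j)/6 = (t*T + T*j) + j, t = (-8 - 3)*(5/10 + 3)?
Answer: I*√6509 ≈ 80.678*I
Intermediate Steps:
t = -77/2 (t = -11*(5*(⅒) + 3) = -11*(½ + 3) = -11*7/2 = -77/2 ≈ -38.500)
X(T, j) = -6*j + 231*T - 6*T*j (X(T, j) = -6*((-77*T/2 + T*j) + j) = -6*(j - 77*T/2 + T*j) = -6*j + 231*T - 6*T*j)
√(-167 + X(-22, -4 - 2*3)) = √(-167 + (-6*(-4 - 2*3) + 231*(-22) - 6*(-22)*(-4 - 2*3))) = √(-167 + (-6*(-4 - 6) - 5082 - 6*(-22)*(-4 - 6))) = √(-167 + (-6*(-10) - 5082 - 6*(-22)*(-10))) = √(-167 + (60 - 5082 - 1320)) = √(-167 - 6342) = √(-6509) = I*√6509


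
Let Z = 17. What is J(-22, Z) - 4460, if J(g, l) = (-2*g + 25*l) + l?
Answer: -3974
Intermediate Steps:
J(g, l) = -2*g + 26*l
J(-22, Z) - 4460 = (-2*(-22) + 26*17) - 4460 = (44 + 442) - 4460 = 486 - 4460 = -3974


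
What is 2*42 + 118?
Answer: 202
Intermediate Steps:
2*42 + 118 = 84 + 118 = 202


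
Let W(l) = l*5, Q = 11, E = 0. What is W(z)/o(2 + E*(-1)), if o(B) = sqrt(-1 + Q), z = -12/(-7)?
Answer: 6*sqrt(10)/7 ≈ 2.7105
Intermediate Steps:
z = 12/7 (z = -12*(-1/7) = 12/7 ≈ 1.7143)
W(l) = 5*l
o(B) = sqrt(10) (o(B) = sqrt(-1 + 11) = sqrt(10))
W(z)/o(2 + E*(-1)) = (5*(12/7))/(sqrt(10)) = 60*(sqrt(10)/10)/7 = 6*sqrt(10)/7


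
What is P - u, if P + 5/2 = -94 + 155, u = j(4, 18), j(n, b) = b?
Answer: 81/2 ≈ 40.500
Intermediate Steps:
u = 18
P = 117/2 (P = -5/2 + (-94 + 155) = -5/2 + 61 = 117/2 ≈ 58.500)
P - u = 117/2 - 1*18 = 117/2 - 18 = 81/2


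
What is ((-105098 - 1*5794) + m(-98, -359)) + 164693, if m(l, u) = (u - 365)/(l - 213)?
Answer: 16732835/311 ≈ 53803.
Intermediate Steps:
m(l, u) = (-365 + u)/(-213 + l)
((-105098 - 1*5794) + m(-98, -359)) + 164693 = ((-105098 - 1*5794) + (-365 - 359)/(-213 - 98)) + 164693 = ((-105098 - 5794) - 724/(-311)) + 164693 = (-110892 - 1/311*(-724)) + 164693 = (-110892 + 724/311) + 164693 = -34486688/311 + 164693 = 16732835/311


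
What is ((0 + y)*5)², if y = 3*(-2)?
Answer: 900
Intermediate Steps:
y = -6
((0 + y)*5)² = ((0 - 6)*5)² = (-6*5)² = (-30)² = 900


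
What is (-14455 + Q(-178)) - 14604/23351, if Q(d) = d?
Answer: -341709787/23351 ≈ -14634.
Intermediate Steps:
(-14455 + Q(-178)) - 14604/23351 = (-14455 - 178) - 14604/23351 = -14633 - 14604*1/23351 = -14633 - 14604/23351 = -341709787/23351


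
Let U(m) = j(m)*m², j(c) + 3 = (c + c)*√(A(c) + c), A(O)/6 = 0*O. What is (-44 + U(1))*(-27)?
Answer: 1215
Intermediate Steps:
A(O) = 0 (A(O) = 6*(0*O) = 6*0 = 0)
j(c) = -3 + 2*c^(3/2) (j(c) = -3 + (c + c)*√(0 + c) = -3 + (2*c)*√c = -3 + 2*c^(3/2))
U(m) = m²*(-3 + 2*m^(3/2)) (U(m) = (-3 + 2*m^(3/2))*m² = m²*(-3 + 2*m^(3/2)))
(-44 + U(1))*(-27) = (-44 + 1²*(-3 + 2*1^(3/2)))*(-27) = (-44 + 1*(-3 + 2*1))*(-27) = (-44 + 1*(-3 + 2))*(-27) = (-44 + 1*(-1))*(-27) = (-44 - 1)*(-27) = -45*(-27) = 1215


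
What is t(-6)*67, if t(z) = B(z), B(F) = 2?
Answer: 134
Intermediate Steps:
t(z) = 2
t(-6)*67 = 2*67 = 134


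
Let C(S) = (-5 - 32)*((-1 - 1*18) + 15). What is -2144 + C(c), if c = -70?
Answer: -1996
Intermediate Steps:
C(S) = 148 (C(S) = -37*((-1 - 18) + 15) = -37*(-19 + 15) = -37*(-4) = 148)
-2144 + C(c) = -2144 + 148 = -1996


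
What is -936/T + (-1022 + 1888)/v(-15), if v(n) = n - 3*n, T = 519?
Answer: 70229/2595 ≈ 27.063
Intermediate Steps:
v(n) = -2*n
-936/T + (-1022 + 1888)/v(-15) = -936/519 + (-1022 + 1888)/((-2*(-15))) = -936*1/519 + 866/30 = -312/173 + 866*(1/30) = -312/173 + 433/15 = 70229/2595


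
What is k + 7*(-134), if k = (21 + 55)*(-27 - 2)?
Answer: -3142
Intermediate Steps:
k = -2204 (k = 76*(-29) = -2204)
k + 7*(-134) = -2204 + 7*(-134) = -2204 - 938 = -3142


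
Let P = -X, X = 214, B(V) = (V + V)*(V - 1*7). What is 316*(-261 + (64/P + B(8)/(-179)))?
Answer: -1582013868/19153 ≈ -82599.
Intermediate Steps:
B(V) = 2*V*(-7 + V) (B(V) = (2*V)*(V - 7) = (2*V)*(-7 + V) = 2*V*(-7 + V))
P = -214 (P = -1*214 = -214)
316*(-261 + (64/P + B(8)/(-179))) = 316*(-261 + (64/(-214) + (2*8*(-7 + 8))/(-179))) = 316*(-261 + (64*(-1/214) + (2*8*1)*(-1/179))) = 316*(-261 + (-32/107 + 16*(-1/179))) = 316*(-261 + (-32/107 - 16/179)) = 316*(-261 - 7440/19153) = 316*(-5006373/19153) = -1582013868/19153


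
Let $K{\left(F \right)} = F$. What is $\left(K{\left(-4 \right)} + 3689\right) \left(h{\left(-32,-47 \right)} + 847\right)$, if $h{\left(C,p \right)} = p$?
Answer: $2948000$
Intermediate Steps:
$\left(K{\left(-4 \right)} + 3689\right) \left(h{\left(-32,-47 \right)} + 847\right) = \left(-4 + 3689\right) \left(-47 + 847\right) = 3685 \cdot 800 = 2948000$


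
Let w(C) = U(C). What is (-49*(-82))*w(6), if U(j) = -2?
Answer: -8036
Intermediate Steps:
w(C) = -2
(-49*(-82))*w(6) = -49*(-82)*(-2) = 4018*(-2) = -8036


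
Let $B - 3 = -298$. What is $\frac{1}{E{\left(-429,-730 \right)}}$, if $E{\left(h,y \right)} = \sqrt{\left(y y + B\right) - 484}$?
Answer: $\frac{\sqrt{532121}}{532121} \approx 0.0013709$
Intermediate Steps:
$B = -295$ ($B = 3 - 298 = -295$)
$E{\left(h,y \right)} = \sqrt{-779 + y^{2}}$ ($E{\left(h,y \right)} = \sqrt{\left(y y - 295\right) - 484} = \sqrt{\left(y^{2} - 295\right) - 484} = \sqrt{\left(-295 + y^{2}\right) - 484} = \sqrt{-779 + y^{2}}$)
$\frac{1}{E{\left(-429,-730 \right)}} = \frac{1}{\sqrt{-779 + \left(-730\right)^{2}}} = \frac{1}{\sqrt{-779 + 532900}} = \frac{1}{\sqrt{532121}} = \frac{\sqrt{532121}}{532121}$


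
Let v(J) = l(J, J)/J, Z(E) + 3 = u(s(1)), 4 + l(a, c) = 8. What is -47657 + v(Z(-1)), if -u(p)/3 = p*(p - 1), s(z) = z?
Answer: -142975/3 ≈ -47658.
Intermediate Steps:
l(a, c) = 4 (l(a, c) = -4 + 8 = 4)
u(p) = -3*p*(-1 + p) (u(p) = -3*p*(p - 1) = -3*p*(-1 + p))
Z(E) = -3 (Z(E) = -3 + 3*1*(1 - 1*1) = -3 + 3*1*(1 - 1) = -3 + 3*1*0 = -3 + 0 = -3)
v(J) = 4/J
-47657 + v(Z(-1)) = -47657 + 4/(-3) = -47657 + 4*(-⅓) = -47657 - 4/3 = -142975/3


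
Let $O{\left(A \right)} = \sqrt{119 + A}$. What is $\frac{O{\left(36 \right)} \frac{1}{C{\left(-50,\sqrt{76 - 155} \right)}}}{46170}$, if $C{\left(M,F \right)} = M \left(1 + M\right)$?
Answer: $\frac{\sqrt{155}}{113116500} \approx 1.1006 \cdot 10^{-7}$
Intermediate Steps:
$\frac{O{\left(36 \right)} \frac{1}{C{\left(-50,\sqrt{76 - 155} \right)}}}{46170} = \frac{\sqrt{119 + 36} \frac{1}{\left(-50\right) \left(1 - 50\right)}}{46170} = \frac{\sqrt{155}}{\left(-50\right) \left(-49\right)} \frac{1}{46170} = \frac{\sqrt{155}}{2450} \cdot \frac{1}{46170} = \frac{\sqrt{155}}{113116500}$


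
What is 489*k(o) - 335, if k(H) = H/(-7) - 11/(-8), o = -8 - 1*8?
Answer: 81485/56 ≈ 1455.1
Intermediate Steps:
o = -16 (o = -8 - 8 = -16)
k(H) = 11/8 - H/7 (k(H) = H*(-⅐) - 11*(-⅛) = -H/7 + 11/8 = 11/8 - H/7)
489*k(o) - 335 = 489*(11/8 - ⅐*(-16)) - 335 = 489*(11/8 + 16/7) - 335 = 489*(205/56) - 335 = 100245/56 - 335 = 81485/56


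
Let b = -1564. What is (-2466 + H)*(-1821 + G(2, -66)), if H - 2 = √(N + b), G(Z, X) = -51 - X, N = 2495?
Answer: 4449984 - 12642*√19 ≈ 4.3949e+6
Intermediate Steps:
H = 2 + 7*√19 (H = 2 + √(2495 - 1564) = 2 + √931 = 2 + 7*√19 ≈ 32.512)
(-2466 + H)*(-1821 + G(2, -66)) = (-2466 + (2 + 7*√19))*(-1821 + (-51 - 1*(-66))) = (-2464 + 7*√19)*(-1821 + (-51 + 66)) = (-2464 + 7*√19)*(-1821 + 15) = (-2464 + 7*√19)*(-1806) = 4449984 - 12642*√19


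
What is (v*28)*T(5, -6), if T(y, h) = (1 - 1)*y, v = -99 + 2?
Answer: 0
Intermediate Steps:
v = -97
T(y, h) = 0 (T(y, h) = 0*y = 0)
(v*28)*T(5, -6) = -97*28*0 = -2716*0 = 0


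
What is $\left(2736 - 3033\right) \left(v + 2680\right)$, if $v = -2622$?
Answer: $-17226$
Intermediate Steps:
$\left(2736 - 3033\right) \left(v + 2680\right) = \left(2736 - 3033\right) \left(-2622 + 2680\right) = \left(-297\right) 58 = -17226$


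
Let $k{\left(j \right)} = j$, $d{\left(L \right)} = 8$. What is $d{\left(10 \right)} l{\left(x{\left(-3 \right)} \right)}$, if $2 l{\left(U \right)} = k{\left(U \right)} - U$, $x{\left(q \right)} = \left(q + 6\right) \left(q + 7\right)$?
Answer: $0$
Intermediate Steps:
$x{\left(q \right)} = \left(6 + q\right) \left(7 + q\right)$
$l{\left(U \right)} = 0$ ($l{\left(U \right)} = \frac{U - U}{2} = \frac{1}{2} \cdot 0 = 0$)
$d{\left(10 \right)} l{\left(x{\left(-3 \right)} \right)} = 8 \cdot 0 = 0$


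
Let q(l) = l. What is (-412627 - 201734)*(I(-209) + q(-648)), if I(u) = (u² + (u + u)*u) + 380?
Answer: -80343059775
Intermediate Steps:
I(u) = 380 + 3*u² (I(u) = (u² + (2*u)*u) + 380 = (u² + 2*u²) + 380 = 3*u² + 380 = 380 + 3*u²)
(-412627 - 201734)*(I(-209) + q(-648)) = (-412627 - 201734)*((380 + 3*(-209)²) - 648) = -614361*((380 + 3*43681) - 648) = -614361*((380 + 131043) - 648) = -614361*(131423 - 648) = -614361*130775 = -80343059775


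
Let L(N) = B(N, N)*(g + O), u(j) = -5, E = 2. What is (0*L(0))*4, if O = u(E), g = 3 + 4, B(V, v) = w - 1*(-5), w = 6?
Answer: 0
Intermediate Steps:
B(V, v) = 11 (B(V, v) = 6 - 1*(-5) = 6 + 5 = 11)
g = 7
O = -5
L(N) = 22 (L(N) = 11*(7 - 5) = 11*2 = 22)
(0*L(0))*4 = (0*22)*4 = 0*4 = 0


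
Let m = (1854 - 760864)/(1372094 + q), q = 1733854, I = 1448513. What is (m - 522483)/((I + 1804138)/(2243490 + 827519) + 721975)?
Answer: -2491825589937282523/3443246149767216924 ≈ -0.72369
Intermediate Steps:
m = -379505/1552974 (m = (1854 - 760864)/(1372094 + 1733854) = -759010/3105948 = -759010*1/3105948 = -379505/1552974 ≈ -0.24437)
(m - 522483)/((I + 1804138)/(2243490 + 827519) + 721975) = (-379505/1552974 - 522483)/((1448513 + 1804138)/(2243490 + 827519) + 721975) = -811402893947/(1552974*(3252651/3071009 + 721975)) = -811402893947/(1552974*2217194975426/3071009) = -811402893947/1552974*3071009/2217194975426 = -2491825589937282523/3443246149767216924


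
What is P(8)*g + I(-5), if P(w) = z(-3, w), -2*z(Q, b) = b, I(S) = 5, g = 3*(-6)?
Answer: 77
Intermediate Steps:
g = -18
z(Q, b) = -b/2
P(w) = -w/2
P(8)*g + I(-5) = -½*8*(-18) + 5 = -4*(-18) + 5 = 72 + 5 = 77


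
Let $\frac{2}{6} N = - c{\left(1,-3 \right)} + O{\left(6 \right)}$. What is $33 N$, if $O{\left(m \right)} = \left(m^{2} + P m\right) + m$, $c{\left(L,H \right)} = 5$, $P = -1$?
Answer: $3069$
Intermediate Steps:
$O{\left(m \right)} = m^{2}$ ($O{\left(m \right)} = \left(m^{2} - m\right) + m = m^{2}$)
$N = 93$ ($N = 3 \left(\left(-1\right) 5 + 6^{2}\right) = 3 \left(-5 + 36\right) = 3 \cdot 31 = 93$)
$33 N = 33 \cdot 93 = 3069$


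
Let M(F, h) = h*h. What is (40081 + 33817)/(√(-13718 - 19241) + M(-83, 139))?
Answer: 713891629/186667000 - 36949*I*√32959/186667000 ≈ 3.8244 - 0.035935*I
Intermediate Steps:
M(F, h) = h²
(40081 + 33817)/(√(-13718 - 19241) + M(-83, 139)) = (40081 + 33817)/(√(-13718 - 19241) + 139²) = 73898/(√(-32959) + 19321) = 73898/(I*√32959 + 19321) = 73898/(19321 + I*√32959)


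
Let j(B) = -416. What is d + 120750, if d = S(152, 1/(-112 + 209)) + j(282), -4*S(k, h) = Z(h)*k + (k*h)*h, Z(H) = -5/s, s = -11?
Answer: 12452660538/103499 ≈ 1.2032e+5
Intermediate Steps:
Z(H) = 5/11 (Z(H) = -5/(-11) = -5*(-1/11) = 5/11)
S(k, h) = -5*k/44 - k*h²/4 (S(k, h) = -(5*k/11 + (k*h)*h)/4 = -(5*k/11 + (h*k)*h)/4 = -(5*k/11 + k*h²)/4 = -5*k/44 - k*h²/4)
d = -44843712/103499 (d = -1/44*152*(5 + 11*(1/(-112 + 209))²) - 416 = -1/44*152*(5 + 11*(1/97)²) - 416 = -1/44*152*(5 + 11*(1/9409)) - 416 = -1/44*152*(5 + 11/9409) - 416 = -1/44*152*47056/9409 - 416 = -1788128/103499 - 416 = -44843712/103499 ≈ -433.28)
d + 120750 = -44843712/103499 + 120750 = 12452660538/103499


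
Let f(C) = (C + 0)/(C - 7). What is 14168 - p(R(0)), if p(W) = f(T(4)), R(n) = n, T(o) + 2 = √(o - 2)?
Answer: 1119256/79 + 7*√2/79 ≈ 14168.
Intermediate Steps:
T(o) = -2 + √(-2 + o) (T(o) = -2 + √(o - 2) = -2 + √(-2 + o))
f(C) = C/(-7 + C)
p(W) = (-2 + √2)/(-9 + √2) (p(W) = (-2 + √(-2 + 4))/(-7 + (-2 + √(-2 + 4))) = (-2 + √2)/(-7 + (-2 + √2)) = (-2 + √2)/(-9 + √2))
14168 - p(R(0)) = 14168 - (16/79 - 7*√2/79) = 14168 + (-16/79 + 7*√2/79) = 1119256/79 + 7*√2/79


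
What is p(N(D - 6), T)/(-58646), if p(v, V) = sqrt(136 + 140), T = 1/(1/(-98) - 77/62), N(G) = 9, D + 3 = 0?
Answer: -sqrt(69)/29323 ≈ -0.00028328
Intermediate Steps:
D = -3 (D = -3 + 0 = -3)
T = -1519/1902 (T = 1/(1*(-1/98) - 77*1/62) = 1/(-1/98 - 77/62) = 1/(-1902/1519) = -1519/1902 ≈ -0.79863)
p(v, V) = 2*sqrt(69) (p(v, V) = sqrt(276) = 2*sqrt(69))
p(N(D - 6), T)/(-58646) = (2*sqrt(69))/(-58646) = (2*sqrt(69))*(-1/58646) = -sqrt(69)/29323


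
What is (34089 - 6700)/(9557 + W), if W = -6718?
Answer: 27389/2839 ≈ 9.6474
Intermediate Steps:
(34089 - 6700)/(9557 + W) = (34089 - 6700)/(9557 - 6718) = 27389/2839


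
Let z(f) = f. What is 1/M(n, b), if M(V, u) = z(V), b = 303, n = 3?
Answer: 1/3 ≈ 0.33333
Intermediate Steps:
M(V, u) = V
1/M(n, b) = 1/3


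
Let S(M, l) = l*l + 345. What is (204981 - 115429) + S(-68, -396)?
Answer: 246713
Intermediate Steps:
S(M, l) = 345 + l² (S(M, l) = l² + 345 = 345 + l²)
(204981 - 115429) + S(-68, -396) = (204981 - 115429) + (345 + (-396)²) = 89552 + (345 + 156816) = 89552 + 157161 = 246713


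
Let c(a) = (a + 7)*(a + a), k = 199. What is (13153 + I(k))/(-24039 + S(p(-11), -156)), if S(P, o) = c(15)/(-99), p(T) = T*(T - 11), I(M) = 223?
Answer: -40128/72137 ≈ -0.55627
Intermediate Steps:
c(a) = 2*a*(7 + a) (c(a) = (7 + a)*(2*a) = 2*a*(7 + a))
p(T) = T*(-11 + T)
S(P, o) = -20/3 (S(P, o) = (2*15*(7 + 15))/(-99) = (2*15*22)*(-1/99) = 660*(-1/99) = -20/3)
(13153 + I(k))/(-24039 + S(p(-11), -156)) = (13153 + 223)/(-24039 - 20/3) = 13376/(-72137/3) = 13376*(-3/72137) = -40128/72137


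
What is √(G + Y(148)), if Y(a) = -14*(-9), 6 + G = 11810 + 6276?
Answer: √18206 ≈ 134.93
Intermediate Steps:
G = 18080 (G = -6 + (11810 + 6276) = -6 + 18086 = 18080)
Y(a) = 126
√(G + Y(148)) = √(18080 + 126) = √18206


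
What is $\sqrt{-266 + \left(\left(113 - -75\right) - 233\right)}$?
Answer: $i \sqrt{311} \approx 17.635 i$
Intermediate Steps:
$\sqrt{-266 + \left(\left(113 - -75\right) - 233\right)} = \sqrt{-266 + \left(\left(113 + 75\right) - 233\right)} = \sqrt{-266 + \left(188 - 233\right)} = \sqrt{-266 - 45} = \sqrt{-311} = i \sqrt{311}$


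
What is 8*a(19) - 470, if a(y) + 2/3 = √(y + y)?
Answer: -1426/3 + 8*√38 ≈ -426.02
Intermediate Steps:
a(y) = -⅔ + √2*√y (a(y) = -⅔ + √(y + y) = -⅔ + √(2*y) = -⅔ + √2*√y)
8*a(19) - 470 = 8*(-⅔ + √2*√19) - 470 = 8*(-⅔ + √38) - 470 = (-16/3 + 8*√38) - 470 = -1426/3 + 8*√38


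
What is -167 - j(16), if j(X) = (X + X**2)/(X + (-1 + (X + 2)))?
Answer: -5783/33 ≈ -175.24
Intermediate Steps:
j(X) = (X + X**2)/(1 + 2*X) (j(X) = (X + X**2)/(X + (-1 + (2 + X))) = (X + X**2)/(X + (1 + X)) = (X + X**2)/(1 + 2*X))
-167 - j(16) = -167 - 16*(1 + 16)/(1 + 2*16) = -167 - 16*17/(1 + 32) = -167 - 16*17/33 = -167 - 1*272/33 = -167 - 272/33 = -5783/33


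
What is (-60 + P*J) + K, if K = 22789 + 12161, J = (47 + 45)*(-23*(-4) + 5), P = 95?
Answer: 882670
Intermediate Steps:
J = 8924 (J = 92*(92 + 5) = 92*97 = 8924)
K = 34950
(-60 + P*J) + K = (-60 + 95*8924) + 34950 = (-60 + 847780) + 34950 = 847720 + 34950 = 882670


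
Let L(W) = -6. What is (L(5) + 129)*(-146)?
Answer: -17958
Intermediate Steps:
(L(5) + 129)*(-146) = (-6 + 129)*(-146) = 123*(-146) = -17958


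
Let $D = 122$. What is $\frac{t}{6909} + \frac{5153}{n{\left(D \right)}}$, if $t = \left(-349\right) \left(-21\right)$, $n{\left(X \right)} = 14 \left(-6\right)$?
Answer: $- \frac{238003}{3948} \approx -60.284$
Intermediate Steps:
$n{\left(X \right)} = -84$
$t = 7329$
$\frac{t}{6909} + \frac{5153}{n{\left(D \right)}} = \frac{7329}{6909} + \frac{5153}{-84} = 7329 \cdot \frac{1}{6909} + 5153 \left(- \frac{1}{84}\right) = \frac{349}{329} - \frac{5153}{84} = - \frac{238003}{3948}$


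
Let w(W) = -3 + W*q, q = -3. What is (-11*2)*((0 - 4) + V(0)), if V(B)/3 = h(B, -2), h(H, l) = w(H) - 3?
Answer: 484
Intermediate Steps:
w(W) = -3 - 3*W (w(W) = -3 + W*(-3) = -3 - 3*W)
h(H, l) = -6 - 3*H (h(H, l) = (-3 - 3*H) - 3 = -6 - 3*H)
V(B) = -18 - 9*B (V(B) = 3*(-6 - 3*B) = -18 - 9*B)
(-11*2)*((0 - 4) + V(0)) = (-11*2)*((0 - 4) + (-18 - 9*0)) = -22*(-4 + (-18 + 0)) = -22*(-4 - 18) = -22*(-22) = 484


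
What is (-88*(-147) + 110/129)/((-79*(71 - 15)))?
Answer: -834427/285348 ≈ -2.9242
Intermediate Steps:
(-88*(-147) + 110/129)/((-79*(71 - 15))) = (12936 + 110*(1/129))/((-79*56)) = (12936 + 110/129)/(-4424) = (1668854/129)*(-1/4424) = -834427/285348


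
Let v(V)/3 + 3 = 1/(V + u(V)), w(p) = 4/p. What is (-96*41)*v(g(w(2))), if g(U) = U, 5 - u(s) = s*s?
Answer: 31488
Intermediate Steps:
u(s) = 5 - s² (u(s) = 5 - s*s = 5 - s²)
v(V) = -9 + 3/(5 + V - V²) (v(V) = -9 + 3/(V + (5 - V²)) = -9 + 3/(5 + V - V²))
(-96*41)*v(g(w(2))) = (-96*41)*(3*(-14 - 12/2 + 3*(4/2)²)/(5 + 4/2 - (4/2)²)) = -11808*(-14 - 12/2 + 3*(4*(½))²)/(5 + 4*(½) - (4*(½))²) = -11808*(-14 - 3*2 + 3*2²)/(5 + 2 - 1*2²) = -11808*(-14 - 6 + 3*4)/(5 + 2 - 1*4) = -11808*(-14 - 6 + 12)/(5 + 2 - 4) = -11808*(-8)/3 = -3936*(-8) = 31488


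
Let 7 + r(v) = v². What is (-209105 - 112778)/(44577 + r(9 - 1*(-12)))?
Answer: -321883/45011 ≈ -7.1512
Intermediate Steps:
r(v) = -7 + v²
(-209105 - 112778)/(44577 + r(9 - 1*(-12))) = (-209105 - 112778)/(44577 + (-7 + (9 - 1*(-12))²)) = -321883/(44577 + (-7 + (9 + 12)²)) = -321883/(44577 + (-7 + 21²)) = -321883/(44577 + (-7 + 441)) = -321883/(44577 + 434) = -321883/45011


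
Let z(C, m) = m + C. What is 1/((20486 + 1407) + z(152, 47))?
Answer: 1/22092 ≈ 4.5265e-5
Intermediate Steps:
z(C, m) = C + m
1/((20486 + 1407) + z(152, 47)) = 1/((20486 + 1407) + (152 + 47)) = 1/(21893 + 199) = 1/22092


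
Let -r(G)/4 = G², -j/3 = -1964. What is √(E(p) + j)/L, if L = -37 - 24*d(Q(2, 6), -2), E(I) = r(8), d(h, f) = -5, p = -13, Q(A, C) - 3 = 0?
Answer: 2*√1409/83 ≈ 0.90450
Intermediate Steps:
j = 5892 (j = -3*(-1964) = 5892)
Q(A, C) = 3 (Q(A, C) = 3 + 0 = 3)
r(G) = -4*G²
E(I) = -256 (E(I) = -4*8² = -4*64 = -256)
L = 83 (L = -37 - 24*(-5) = -37 + 120 = 83)
√(E(p) + j)/L = √(-256 + 5892)/83 = √5636*(1/83) = (2*√1409)*(1/83) = 2*√1409/83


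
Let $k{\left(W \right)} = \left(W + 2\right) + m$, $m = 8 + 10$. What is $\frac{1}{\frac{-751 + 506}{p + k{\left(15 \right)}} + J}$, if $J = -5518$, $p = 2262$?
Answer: $- \frac{2297}{12675091} \approx -0.00018122$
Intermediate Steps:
$m = 18$
$k{\left(W \right)} = 20 + W$ ($k{\left(W \right)} = \left(W + 2\right) + 18 = \left(2 + W\right) + 18 = 20 + W$)
$\frac{1}{\frac{-751 + 506}{p + k{\left(15 \right)}} + J} = \frac{1}{\frac{-751 + 506}{2262 + \left(20 + 15\right)} - 5518} = \frac{1}{- \frac{245}{2262 + 35} - 5518} = \frac{1}{- \frac{245}{2297} - 5518} = \frac{1}{- \frac{12675091}{2297}} = - \frac{2297}{12675091}$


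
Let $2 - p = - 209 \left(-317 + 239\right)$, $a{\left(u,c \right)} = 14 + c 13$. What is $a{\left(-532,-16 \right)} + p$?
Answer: $-16494$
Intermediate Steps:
$a{\left(u,c \right)} = 14 + 13 c$
$p = -16300$ ($p = 2 - - 209 \left(-317 + 239\right) = 2 - \left(-209\right) \left(-78\right) = 2 - 16302 = -16300$)
$a{\left(-532,-16 \right)} + p = \left(14 + 13 \left(-16\right)\right) - 16300 = \left(14 - 208\right) - 16300 = -194 - 16300 = -16494$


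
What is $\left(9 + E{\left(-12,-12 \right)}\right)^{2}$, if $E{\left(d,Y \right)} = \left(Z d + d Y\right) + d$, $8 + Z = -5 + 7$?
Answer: $45369$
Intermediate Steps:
$Z = -6$ ($Z = -8 + \left(-5 + 7\right) = -8 + 2 = -6$)
$E{\left(d,Y \right)} = - 5 d + Y d$ ($E{\left(d,Y \right)} = \left(- 6 d + d Y\right) + d = \left(- 6 d + Y d\right) + d = - 5 d + Y d$)
$\left(9 + E{\left(-12,-12 \right)}\right)^{2} = \left(9 - 12 \left(-5 - 12\right)\right)^{2} = \left(9 - -204\right)^{2} = \left(9 + 204\right)^{2} = 213^{2} = 45369$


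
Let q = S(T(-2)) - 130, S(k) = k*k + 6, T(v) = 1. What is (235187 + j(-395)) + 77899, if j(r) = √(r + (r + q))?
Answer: 313086 + I*√913 ≈ 3.1309e+5 + 30.216*I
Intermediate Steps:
S(k) = 6 + k² (S(k) = k² + 6 = 6 + k²)
q = -123 (q = (6 + 1²) - 130 = (6 + 1) - 130 = 7 - 130 = -123)
j(r) = √(-123 + 2*r) (j(r) = √(r + (r - 123)) = √(r + (-123 + r)) = √(-123 + 2*r))
(235187 + j(-395)) + 77899 = (235187 + √(-123 + 2*(-395))) + 77899 = (235187 + √(-123 - 790)) + 77899 = (235187 + √(-913)) + 77899 = (235187 + I*√913) + 77899 = 313086 + I*√913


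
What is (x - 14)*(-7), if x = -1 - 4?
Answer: 133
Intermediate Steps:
x = -5
(x - 14)*(-7) = (-5 - 14)*(-7) = -19*(-7) = 133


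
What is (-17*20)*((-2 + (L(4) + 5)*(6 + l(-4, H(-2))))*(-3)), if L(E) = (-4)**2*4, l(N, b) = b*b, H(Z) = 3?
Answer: 1053660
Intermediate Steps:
l(N, b) = b**2
L(E) = 64 (L(E) = 16*4 = 64)
(-17*20)*((-2 + (L(4) + 5)*(6 + l(-4, H(-2))))*(-3)) = (-17*20)*((-2 + (64 + 5)*(6 + 3**2))*(-3)) = -340*(-2 + 69*(6 + 9))*(-3) = -340*(-2 + 69*15)*(-3) = -340*(-2 + 1035)*(-3) = -351220*(-3) = -340*(-3099) = 1053660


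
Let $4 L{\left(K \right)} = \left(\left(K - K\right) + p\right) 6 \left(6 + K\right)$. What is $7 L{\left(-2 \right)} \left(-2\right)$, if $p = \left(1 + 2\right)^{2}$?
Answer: $-756$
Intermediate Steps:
$p = 9$ ($p = 3^{2} = 9$)
$L{\left(K \right)} = 81 + \frac{27 K}{2}$ ($L{\left(K \right)} = \frac{\left(\left(K - K\right) + 9\right) 6 \left(6 + K\right)}{4} = \frac{\left(0 + 9\right) \left(36 + 6 K\right)}{4} = \frac{9 \left(36 + 6 K\right)}{4} = \frac{324 + 54 K}{4} = 81 + \frac{27 K}{2}$)
$7 L{\left(-2 \right)} \left(-2\right) = 7 \left(81 + \frac{27}{2} \left(-2\right)\right) \left(-2\right) = 7 \left(81 - 27\right) \left(-2\right) = 7 \cdot 54 \left(-2\right) = 378 \left(-2\right) = -756$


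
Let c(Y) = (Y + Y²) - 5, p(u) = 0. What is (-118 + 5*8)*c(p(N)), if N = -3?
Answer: 390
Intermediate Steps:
c(Y) = -5 + Y + Y²
(-118 + 5*8)*c(p(N)) = (-118 + 5*8)*(-5 + 0 + 0²) = (-118 + 40)*(-5 + 0 + 0) = -78*(-5) = 390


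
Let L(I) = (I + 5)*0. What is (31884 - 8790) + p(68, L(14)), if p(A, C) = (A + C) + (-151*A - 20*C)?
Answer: 12894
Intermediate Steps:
L(I) = 0 (L(I) = (5 + I)*0 = 0)
p(A, C) = -150*A - 19*C
(31884 - 8790) + p(68, L(14)) = (31884 - 8790) + (-150*68 - 19*0) = 23094 + (-10200 + 0) = 23094 - 10200 = 12894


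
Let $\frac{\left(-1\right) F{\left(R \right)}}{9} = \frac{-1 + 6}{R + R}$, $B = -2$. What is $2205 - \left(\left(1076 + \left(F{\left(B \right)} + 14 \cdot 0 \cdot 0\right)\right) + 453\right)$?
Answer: $\frac{2659}{4} \approx 664.75$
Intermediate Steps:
$F{\left(R \right)} = - \frac{45}{2 R}$ ($F{\left(R \right)} = - 9 \frac{-1 + 6}{R + R} = - 9 \frac{5}{2 R} = - \frac{45}{2 R}$)
$2205 - \left(\left(1076 + \left(F{\left(B \right)} + 14 \cdot 0 \cdot 0\right)\right) + 453\right) = 2205 - \left(\left(1076 + \left(- \frac{45}{2 \left(-2\right)} + 14 \cdot 0 \cdot 0\right)\right) + 453\right) = 2205 - \left(\left(1076 + \left(\left(- \frac{45}{2}\right) \left(- \frac{1}{2}\right) + 14 \cdot 0\right)\right) + 453\right) = 2205 - \left(\left(1076 + \left(\frac{45}{4} + 0\right)\right) + 453\right) = 2205 - \left(\left(1076 + \frac{45}{4}\right) + 453\right) = 2205 - \left(\frac{4349}{4} + 453\right) = 2205 - \frac{6161}{4} = \frac{2659}{4}$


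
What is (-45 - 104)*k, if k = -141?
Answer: 21009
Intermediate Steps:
(-45 - 104)*k = (-45 - 104)*(-141) = -149*(-141) = 21009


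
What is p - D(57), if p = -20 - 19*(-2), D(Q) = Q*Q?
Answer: -3231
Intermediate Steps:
D(Q) = Q²
p = 18 (p = -20 + 38 = 18)
p - D(57) = 18 - 1*57² = 18 - 1*3249 = 18 - 3249 = -3231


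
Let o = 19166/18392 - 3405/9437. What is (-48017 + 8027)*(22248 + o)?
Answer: -38606337283919565/43391326 ≈ -8.8972e+8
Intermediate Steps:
o = 59122391/86782652 (o = 19166*(1/18392) - 3405*1/9437 = 9583/9196 - 3405/9437 = 59122391/86782652 ≈ 0.68127)
(-48017 + 8027)*(22248 + o) = (-48017 + 8027)*(22248 + 59122391/86782652) = -39990*1930799564087/86782652 = -38606337283919565/43391326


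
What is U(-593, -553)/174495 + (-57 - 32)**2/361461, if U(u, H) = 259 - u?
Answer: 563379889/21024379065 ≈ 0.026797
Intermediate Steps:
U(-593, -553)/174495 + (-57 - 32)**2/361461 = (259 - 1*(-593))/174495 + (-57 - 32)**2/361461 = (259 + 593)*(1/174495) + (-89)**2*(1/361461) = 852*(1/174495) + 7921*(1/361461) = 284/58165 + 7921/361461 = 563379889/21024379065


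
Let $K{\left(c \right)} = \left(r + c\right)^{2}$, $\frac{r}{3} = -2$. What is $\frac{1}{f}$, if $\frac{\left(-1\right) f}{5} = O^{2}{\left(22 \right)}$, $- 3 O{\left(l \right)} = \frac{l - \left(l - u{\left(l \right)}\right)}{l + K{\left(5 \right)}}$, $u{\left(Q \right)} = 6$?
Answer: $- \frac{529}{20} \approx -26.45$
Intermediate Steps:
$r = -6$ ($r = 3 \left(-2\right) = -6$)
$K{\left(c \right)} = \left(-6 + c\right)^{2}$
$O{\left(l \right)} = - \frac{2}{1 + l}$ ($O{\left(l \right)} = - \frac{\left(l - \left(-6 + l\right)\right) \frac{1}{l + \left(-6 + 5\right)^{2}}}{3} = - \frac{6 \frac{1}{l + \left(-1\right)^{2}}}{3} = - \frac{6 \frac{1}{l + 1}}{3} = - \frac{6 \frac{1}{1 + l}}{3} = - \frac{2}{1 + l}$)
$f = - \frac{20}{529}$ ($f = - 5 \left(- \frac{2}{1 + 22}\right)^{2} = - 5 \left(- \frac{2}{23}\right)^{2} = \left(-5\right) \frac{4}{529} = - \frac{20}{529} \approx -0.037807$)
$\frac{1}{f} = \frac{1}{- \frac{20}{529}} = - \frac{529}{20}$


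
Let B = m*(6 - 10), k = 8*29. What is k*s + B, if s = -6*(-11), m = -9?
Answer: 15348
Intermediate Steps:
k = 232
B = 36 (B = -9*(6 - 10) = -9*(-4) = 36)
s = 66
k*s + B = 232*66 + 36 = 15312 + 36 = 15348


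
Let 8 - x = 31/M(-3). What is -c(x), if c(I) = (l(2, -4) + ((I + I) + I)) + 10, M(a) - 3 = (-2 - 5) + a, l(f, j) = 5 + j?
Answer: -338/7 ≈ -48.286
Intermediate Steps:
M(a) = -4 + a (M(a) = 3 + ((-2 - 5) + a) = 3 + (-7 + a) = -4 + a)
x = 87/7 (x = 8 - 31/(-4 - 3) = 8 - 31/(-7) = 8 - 31*(-1)/7 = 8 - 1*(-31/7) = 8 + 31/7 = 87/7 ≈ 12.429)
c(I) = 11 + 3*I (c(I) = ((5 - 4) + ((I + I) + I)) + 10 = (1 + (2*I + I)) + 10 = (1 + 3*I) + 10 = 11 + 3*I)
-c(x) = -(11 + 3*(87/7)) = -(11 + 261/7) = -1*338/7 = -338/7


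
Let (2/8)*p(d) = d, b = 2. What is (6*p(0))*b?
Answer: 0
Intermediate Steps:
p(d) = 4*d
(6*p(0))*b = (6*(4*0))*2 = (6*0)*2 = 0*2 = 0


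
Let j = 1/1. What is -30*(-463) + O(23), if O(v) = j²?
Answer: 13891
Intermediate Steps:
j = 1
O(v) = 1 (O(v) = 1² = 1)
-30*(-463) + O(23) = -30*(-463) + 1 = 13890 + 1 = 13891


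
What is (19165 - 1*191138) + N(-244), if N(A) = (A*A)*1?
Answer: -112437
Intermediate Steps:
N(A) = A² (N(A) = A²*1 = A²)
(19165 - 1*191138) + N(-244) = (19165 - 1*191138) + (-244)² = (19165 - 191138) + 59536 = -171973 + 59536 = -112437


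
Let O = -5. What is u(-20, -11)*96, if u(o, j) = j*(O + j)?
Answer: 16896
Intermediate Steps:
u(o, j) = j*(-5 + j)
u(-20, -11)*96 = -11*(-5 - 11)*96 = -11*(-16)*96 = 176*96 = 16896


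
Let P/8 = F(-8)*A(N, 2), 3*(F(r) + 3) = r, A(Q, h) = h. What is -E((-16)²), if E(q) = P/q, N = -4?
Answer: 17/48 ≈ 0.35417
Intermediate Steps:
F(r) = -3 + r/3
P = -272/3 (P = 8*((-3 + (⅓)*(-8))*2) = 8*((-3 - 8/3)*2) = 8*(-17/3*2) = 8*(-34/3) = -272/3 ≈ -90.667)
E(q) = -272/(3*q)
-E((-16)²) = -(-272)/(3*((-16)²)) = -(-272)/(3*256) = -1*(-17/48) = 17/48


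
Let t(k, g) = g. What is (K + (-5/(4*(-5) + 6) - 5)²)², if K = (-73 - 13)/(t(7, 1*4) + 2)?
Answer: 18037009/345744 ≈ 52.169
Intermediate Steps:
K = -43/3 (K = (-73 - 13)/(1*4 + 2) = -86/(4 + 2) = -86/6 = -86*⅙ = -43/3 ≈ -14.333)
(K + (-5/(4*(-5) + 6) - 5)²)² = (-43/3 + (-5/(4*(-5) + 6) - 5)²)² = (-43/3 + (-5/(-20 + 6) - 5)²)² = (-43/3 + (-5/(-14) - 5)²)² = (-43/3 + (-5*(-1/14) - 5)²)² = (-43/3 + (5/14 - 5)²)² = (-43/3 + (-65/14)²)² = (-43/3 + 4225/196)² = (4247/588)² = 18037009/345744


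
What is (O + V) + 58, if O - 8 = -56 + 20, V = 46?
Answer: 76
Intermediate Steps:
O = -28 (O = 8 + (-56 + 20) = 8 - 36 = -28)
(O + V) + 58 = (-28 + 46) + 58 = 18 + 58 = 76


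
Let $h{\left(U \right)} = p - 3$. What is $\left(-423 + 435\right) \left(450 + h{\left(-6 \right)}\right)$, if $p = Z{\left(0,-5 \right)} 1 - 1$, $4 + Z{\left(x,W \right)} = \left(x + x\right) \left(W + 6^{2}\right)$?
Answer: $5304$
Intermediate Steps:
$Z{\left(x,W \right)} = -4 + 2 x \left(36 + W\right)$ ($Z{\left(x,W \right)} = -4 + \left(x + x\right) \left(W + 6^{2}\right) = -4 + 2 x \left(W + 36\right) = -4 + 2 x \left(36 + W\right)$)
$p = -5$ ($p = \left(-4 + 72 \cdot 0 + 2 \left(-5\right) 0\right) 1 - 1 = \left(-4 + 0 + 0\right) 1 - 1 = \left(-4\right) 1 - 1 = -4 - 1 = -5$)
$h{\left(U \right)} = -8$ ($h{\left(U \right)} = -5 - 3 = -8$)
$\left(-423 + 435\right) \left(450 + h{\left(-6 \right)}\right) = \left(-423 + 435\right) \left(450 - 8\right) = 12 \cdot 442 = 5304$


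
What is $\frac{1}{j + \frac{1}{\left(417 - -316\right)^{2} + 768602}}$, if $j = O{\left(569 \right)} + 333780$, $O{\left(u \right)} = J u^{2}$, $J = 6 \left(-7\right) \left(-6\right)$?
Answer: $\frac{1305891}{106980617462833} \approx 1.2207 \cdot 10^{-8}$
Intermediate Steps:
$J = 252$ ($J = \left(-42\right) \left(-6\right) = 252$)
$O{\left(u \right)} = 252 u^{2}$
$j = 81921552$ ($j = 252 \cdot 569^{2} + 333780 = 252 \cdot 323761 + 333780 = 81587772 + 333780 = 81921552$)
$\frac{1}{j + \frac{1}{\left(417 - -316\right)^{2} + 768602}} = \frac{1}{81921552 + \frac{1}{\left(417 - -316\right)^{2} + 768602}} = \frac{1}{81921552 + \frac{1}{\left(417 + 316\right)^{2} + 768602}} = \frac{1}{81921552 + \frac{1}{733^{2} + 768602}} = \frac{1}{81921552 + \frac{1}{537289 + 768602}} = \frac{1}{81921552 + \frac{1}{1305891}} = \frac{1}{\frac{106980617462833}{1305891}} = \frac{1305891}{106980617462833}$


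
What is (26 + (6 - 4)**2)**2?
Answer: 900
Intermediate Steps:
(26 + (6 - 4)**2)**2 = (26 + 2**2)**2 = (26 + 4)**2 = 30**2 = 900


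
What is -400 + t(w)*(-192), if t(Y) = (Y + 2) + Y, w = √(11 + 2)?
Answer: -784 - 384*√13 ≈ -2168.5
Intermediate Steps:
w = √13 ≈ 3.6056
t(Y) = 2 + 2*Y (t(Y) = (2 + Y) + Y = 2 + 2*Y)
-400 + t(w)*(-192) = -400 + (2 + 2*√13)*(-192) = -400 + (-384 - 384*√13) = -784 - 384*√13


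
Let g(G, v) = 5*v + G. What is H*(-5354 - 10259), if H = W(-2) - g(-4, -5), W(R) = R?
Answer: -421551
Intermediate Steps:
g(G, v) = G + 5*v
H = 27 (H = -2 - (-4 + 5*(-5)) = -2 - (-4 - 25) = -2 - 1*(-29) = -2 + 29 = 27)
H*(-5354 - 10259) = 27*(-5354 - 10259) = 27*(-15613) = -421551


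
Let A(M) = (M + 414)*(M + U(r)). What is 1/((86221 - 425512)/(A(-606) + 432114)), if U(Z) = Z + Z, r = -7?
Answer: -183718/113097 ≈ -1.6244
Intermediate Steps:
U(Z) = 2*Z
A(M) = (-14 + M)*(414 + M) (A(M) = (M + 414)*(M + 2*(-7)) = (414 + M)*(M - 14) = (414 + M)*(-14 + M) = (-14 + M)*(414 + M))
1/((86221 - 425512)/(A(-606) + 432114)) = 1/((86221 - 425512)/((-5796 + (-606)² + 400*(-606)) + 432114)) = 1/(-339291/((-5796 + 367236 - 242400) + 432114)) = 1/(-339291/(119040 + 432114)) = 1/(-339291/551154) = 1/(-339291*1/551154) = 1/(-113097/183718) = -183718/113097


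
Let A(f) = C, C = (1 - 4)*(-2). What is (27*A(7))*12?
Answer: 1944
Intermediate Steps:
C = 6 (C = -3*(-2) = 6)
A(f) = 6
(27*A(7))*12 = (27*6)*12 = 162*12 = 1944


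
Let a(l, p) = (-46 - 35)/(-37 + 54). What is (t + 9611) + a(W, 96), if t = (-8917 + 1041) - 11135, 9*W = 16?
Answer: -159881/17 ≈ -9404.8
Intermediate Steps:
W = 16/9 (W = (⅑)*16 = 16/9 ≈ 1.7778)
a(l, p) = -81/17
t = -19011 (t = -7876 - 11135 = -19011)
(t + 9611) + a(W, 96) = (-19011 + 9611) - 81/17 = -9400 - 81/17 = -159881/17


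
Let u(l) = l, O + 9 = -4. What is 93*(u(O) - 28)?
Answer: -3813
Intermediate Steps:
O = -13 (O = -9 - 4 = -13)
93*(u(O) - 28) = 93*(-13 - 28) = 93*(-41) = -3813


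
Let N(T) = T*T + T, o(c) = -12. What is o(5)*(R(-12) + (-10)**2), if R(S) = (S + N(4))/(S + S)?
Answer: -1196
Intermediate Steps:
N(T) = T + T**2 (N(T) = T**2 + T = T + T**2)
R(S) = (20 + S)/(2*S) (R(S) = (S + 4*(1 + 4))/(S + S) = (S + 4*5)/((2*S)) = (S + 20)*(1/(2*S)) = (20 + S)*(1/(2*S)) = (20 + S)/(2*S))
o(5)*(R(-12) + (-10)**2) = -12*((1/2)*(20 - 12)/(-12) + (-10)**2) = -12*((1/2)*(-1/12)*8 + 100) = -12*(-1/3 + 100) = -12*299/3 = -1196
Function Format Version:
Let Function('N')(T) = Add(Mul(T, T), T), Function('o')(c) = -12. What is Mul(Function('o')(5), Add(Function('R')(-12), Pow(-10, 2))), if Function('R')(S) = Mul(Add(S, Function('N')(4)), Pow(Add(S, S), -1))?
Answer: -1196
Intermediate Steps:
Function('N')(T) = Add(T, Pow(T, 2)) (Function('N')(T) = Add(Pow(T, 2), T) = Add(T, Pow(T, 2)))
Function('R')(S) = Mul(Rational(1, 2), Pow(S, -1), Add(20, S)) (Function('R')(S) = Mul(Add(S, Mul(4, Add(1, 4))), Pow(Add(S, S), -1)) = Mul(Add(S, Mul(4, 5)), Pow(Mul(2, S), -1)) = Mul(Add(S, 20), Mul(Rational(1, 2), Pow(S, -1))) = Mul(Add(20, S), Mul(Rational(1, 2), Pow(S, -1))) = Mul(Rational(1, 2), Pow(S, -1), Add(20, S)))
Mul(Function('o')(5), Add(Function('R')(-12), Pow(-10, 2))) = Mul(-12, Add(Mul(Rational(1, 2), Pow(-12, -1), Add(20, -12)), Pow(-10, 2))) = Mul(-12, Add(Mul(Rational(1, 2), Rational(-1, 12), 8), 100)) = Mul(-12, Add(Rational(-1, 3), 100)) = Mul(-12, Rational(299, 3)) = -1196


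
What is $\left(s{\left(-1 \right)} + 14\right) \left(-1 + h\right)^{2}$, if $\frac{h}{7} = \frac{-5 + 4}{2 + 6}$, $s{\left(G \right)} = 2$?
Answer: $\frac{225}{4} \approx 56.25$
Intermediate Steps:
$h = - \frac{7}{8}$ ($h = 7 \frac{-5 + 4}{2 + 6} = 7 \left(- \frac{1}{8}\right) = - \frac{7}{8} \approx -0.875$)
$\left(s{\left(-1 \right)} + 14\right) \left(-1 + h\right)^{2} = \left(2 + 14\right) \left(-1 - \frac{7}{8}\right)^{2} = 16 \left(- \frac{15}{8}\right)^{2} = 16 \cdot \frac{225}{64} = \frac{225}{4}$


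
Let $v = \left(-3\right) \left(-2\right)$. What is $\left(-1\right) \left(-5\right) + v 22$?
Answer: $137$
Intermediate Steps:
$v = 6$
$\left(-1\right) \left(-5\right) + v 22 = \left(-1\right) \left(-5\right) + 6 \cdot 22 = 5 + 132 = 137$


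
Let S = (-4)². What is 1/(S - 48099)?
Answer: -1/48083 ≈ -2.0797e-5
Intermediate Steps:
S = 16
1/(S - 48099) = 1/(16 - 48099) = 1/(-48083) = -1/48083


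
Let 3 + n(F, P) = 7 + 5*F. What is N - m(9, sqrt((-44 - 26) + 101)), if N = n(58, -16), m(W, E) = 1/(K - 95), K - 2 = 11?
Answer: 24109/82 ≈ 294.01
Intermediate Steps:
K = 13 (K = 2 + 11 = 13)
m(W, E) = -1/82 (m(W, E) = 1/(13 - 95) = 1/(-82) = -1/82)
n(F, P) = 4 + 5*F (n(F, P) = -3 + (7 + 5*F) = 4 + 5*F)
N = 294 (N = 4 + 5*58 = 4 + 290 = 294)
N - m(9, sqrt((-44 - 26) + 101)) = 294 - 1*(-1/82) = 294 + 1/82 = 24109/82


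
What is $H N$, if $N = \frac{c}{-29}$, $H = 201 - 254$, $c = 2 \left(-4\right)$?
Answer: $- \frac{424}{29} \approx -14.621$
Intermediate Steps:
$c = -8$
$H = -53$
$N = \frac{8}{29}$ ($N = - \frac{8}{-29} = \left(-8\right) \left(- \frac{1}{29}\right) = \frac{8}{29} \approx 0.27586$)
$H N = \left(-53\right) \frac{8}{29} = - \frac{424}{29}$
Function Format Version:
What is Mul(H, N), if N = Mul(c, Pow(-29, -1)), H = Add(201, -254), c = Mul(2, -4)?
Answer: Rational(-424, 29) ≈ -14.621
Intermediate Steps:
c = -8
H = -53
N = Rational(8, 29) (N = Mul(-8, Pow(-29, -1)) = Mul(-8, Rational(-1, 29)) = Rational(8, 29) ≈ 0.27586)
Mul(H, N) = Mul(-53, Rational(8, 29)) = Rational(-424, 29)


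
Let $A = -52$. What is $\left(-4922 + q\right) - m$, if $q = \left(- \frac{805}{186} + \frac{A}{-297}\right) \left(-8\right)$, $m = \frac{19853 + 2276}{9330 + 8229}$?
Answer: $- \frac{87839040437}{17962857} \approx -4890.0$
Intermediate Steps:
$m = \frac{22129}{17559} \approx 1.2603$
$q = \frac{305884}{9207}$ ($q = \left(- \frac{805}{186} - \frac{52}{-297}\right) \left(-8\right) = \left(\left(-805\right) \frac{1}{186} - - \frac{52}{297}\right) \left(-8\right) = \left(- \frac{805}{186} + \frac{52}{297}\right) \left(-8\right) = \left(- \frac{76471}{18414}\right) \left(-8\right) = \frac{305884}{9207} \approx 33.223$)
$\left(-4922 + q\right) - m = \left(-4922 + \frac{305884}{9207}\right) - \frac{22129}{17559} = - \frac{45010970}{9207} - \frac{22129}{17559} = - \frac{87839040437}{17962857}$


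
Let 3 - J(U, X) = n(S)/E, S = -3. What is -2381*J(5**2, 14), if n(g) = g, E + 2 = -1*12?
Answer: -92859/14 ≈ -6632.8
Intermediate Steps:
E = -14 (E = -2 - 1*12 = -2 - 12 = -14)
J(U, X) = 39/14 (J(U, X) = 3 - (-3)/(-14) = 3 - (-3)*(-1)/14 = 3 - 1*3/14 = 3 - 3/14 = 39/14)
-2381*J(5**2, 14) = -2381*39/14 = -92859/14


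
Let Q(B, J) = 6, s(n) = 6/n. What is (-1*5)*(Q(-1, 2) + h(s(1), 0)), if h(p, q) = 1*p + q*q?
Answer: -60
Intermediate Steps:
h(p, q) = p + q²
(-1*5)*(Q(-1, 2) + h(s(1), 0)) = (-1*5)*(6 + (6/1 + 0²)) = -5*(6 + (6*1 + 0)) = -5*(6 + (6 + 0)) = -5*(6 + 6) = -5*12 = -60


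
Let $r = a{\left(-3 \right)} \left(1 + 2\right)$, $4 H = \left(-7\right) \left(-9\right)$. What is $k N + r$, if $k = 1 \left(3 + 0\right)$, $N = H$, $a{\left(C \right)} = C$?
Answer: $\frac{153}{4} \approx 38.25$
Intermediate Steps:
$H = \frac{63}{4}$ ($H = \frac{\left(-7\right) \left(-9\right)}{4} = \frac{1}{4} \cdot 63 = \frac{63}{4} \approx 15.75$)
$N = \frac{63}{4} \approx 15.75$
$k = 3$ ($k = 1 \cdot 3 = 3$)
$r = -9$ ($r = - 3 \left(1 + 2\right) = \left(-3\right) 3 = -9$)
$k N + r = 3 \cdot \frac{63}{4} - 9 = \frac{189}{4} - 9 = \frac{153}{4}$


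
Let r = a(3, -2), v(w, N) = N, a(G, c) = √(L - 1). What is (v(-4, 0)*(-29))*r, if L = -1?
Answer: 0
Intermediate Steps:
a(G, c) = I*√2 (a(G, c) = √(-1 - 1) = √(-2) = I*√2)
r = I*√2 ≈ 1.4142*I
(v(-4, 0)*(-29))*r = (0*(-29))*(I*√2) = 0*(I*√2) = 0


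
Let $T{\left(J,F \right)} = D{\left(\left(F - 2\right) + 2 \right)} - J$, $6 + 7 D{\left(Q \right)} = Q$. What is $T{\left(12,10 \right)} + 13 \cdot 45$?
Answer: $\frac{4015}{7} \approx 573.57$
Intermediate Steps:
$D{\left(Q \right)} = - \frac{6}{7} + \frac{Q}{7}$
$T{\left(J,F \right)} = - \frac{6}{7} - J + \frac{F}{7}$ ($T{\left(J,F \right)} = \left(- \frac{6}{7} + \frac{\left(F - 2\right) + 2}{7}\right) - J = \left(- \frac{6}{7} + \frac{\left(-2 + F\right) + 2}{7}\right) - J = \left(- \frac{6}{7} + \frac{F}{7}\right) - J = - \frac{6}{7} - J + \frac{F}{7}$)
$T{\left(12,10 \right)} + 13 \cdot 45 = \left(- \frac{6}{7} - 12 + \frac{1}{7} \cdot 10\right) + 13 \cdot 45 = \left(- \frac{6}{7} - 12 + \frac{10}{7}\right) + 585 = - \frac{80}{7} + 585 = \frac{4015}{7}$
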